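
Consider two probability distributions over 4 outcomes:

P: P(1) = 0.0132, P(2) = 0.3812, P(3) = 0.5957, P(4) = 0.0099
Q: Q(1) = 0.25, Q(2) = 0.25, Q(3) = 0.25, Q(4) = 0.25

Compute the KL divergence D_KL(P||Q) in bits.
0.8761 bits

D_KL(P||Q) = Σ P(x) log₂(P(x)/Q(x))

Computing term by term:
  P(1)·log₂(P(1)/Q(1)) = 0.0132·log₂(0.0132/0.25) = -0.05601
  P(2)·log₂(P(2)/Q(2)) = 0.3812·log₂(0.3812/0.25) = 0.23201
  P(3)·log₂(P(3)/Q(3)) = 0.5957·log₂(0.5957/0.25) = 0.74621
  P(4)·log₂(P(4)/Q(4)) = 0.0099·log₂(0.0099/0.25) = -0.04612

D_KL(P||Q) = -0.05601 + 0.23201 + 0.74621 - 0.04612 = 0.87609 ≈ 0.8761 bits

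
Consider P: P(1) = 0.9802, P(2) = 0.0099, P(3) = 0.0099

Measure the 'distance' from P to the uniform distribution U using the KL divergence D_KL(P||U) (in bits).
1.4248 bits

U(i) = 1/3 for all i

D_KL(P||U) = Σ P(x) log₂(P(x) / (1/3))
           = Σ P(x) log₂(P(x)) + log₂(3)
           = log₂(3) - H(P)

H(P) = -Σ P(x) log₂(P(x)):
  -P(1)·log₂(P(1)) = -(0.9802)·log₂(0.9802) = 0.02828
  -P(2)·log₂(P(2)) = -(0.0099)·log₂(0.0099) = 0.06592
  -P(3)·log₂(P(3)) = -(0.0099)·log₂(0.0099) = 0.06592
H(P) = 0.02828 + 0.06592 + 0.06592 = 0.16012 bits

log₂(3) = 1.58496 bits

D_KL(P||U) = 1.58496 - 0.16012 = 1.42484 ≈ 1.4248 bits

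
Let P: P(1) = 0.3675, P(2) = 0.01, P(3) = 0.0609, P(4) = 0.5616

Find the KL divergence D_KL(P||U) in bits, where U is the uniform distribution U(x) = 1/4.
0.6895 bits

U(i) = 1/4 for all i

D_KL(P||U) = Σ P(x) log₂(P(x) / (1/4))
           = Σ P(x) log₂(P(x)) + log₂(4)
           = log₂(4) - H(P)

H(P) = -Σ P(x) log₂(P(x)):
  -P(1)·log₂(P(1)) = -(0.3675)·log₂(0.3675) = 0.53074
  -P(2)·log₂(P(2)) = -(0.01)·log₂(0.01) = 0.06644
  -P(3)·log₂(P(3)) = -(0.0609)·log₂(0.0609) = 0.24588
  -P(4)·log₂(P(4)) = -(0.5616)·log₂(0.5616) = 0.46747
H(P) = 0.53074 + 0.06644 + 0.24588 + 0.46747 = 1.31053 bits

log₂(4) = 2.00000 bits

D_KL(P||U) = 2.00000 - 1.31053 = 0.68947 ≈ 0.6895 bits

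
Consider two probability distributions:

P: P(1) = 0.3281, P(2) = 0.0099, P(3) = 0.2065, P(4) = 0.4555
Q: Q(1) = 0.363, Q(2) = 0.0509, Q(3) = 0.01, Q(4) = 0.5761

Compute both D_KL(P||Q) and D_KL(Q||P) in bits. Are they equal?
D_KL(P||Q) = 0.6764 bits, D_KL(Q||P) = 0.3247 bits. No, they are not equal.

D_KL(P||Q) = Σ P(x) log₂(P(x)/Q(x))

Computing term by term:
  P(1)·log₂(P(1)/Q(1)) = 0.3281·log₂(0.3281/0.363) = -0.04785
  P(2)·log₂(P(2)/Q(2)) = 0.0099·log₂(0.0099/0.0509) = -0.02339
  P(3)·log₂(P(3)/Q(3)) = 0.2065·log₂(0.2065/0.01) = 0.90201
  P(4)·log₂(P(4)/Q(4)) = 0.4555·log₂(0.4555/0.5761) = -0.15435

D_KL(P||Q) = -0.04785 - 0.02339 + 0.90201 - 0.15435 = 0.67642 ≈ 0.6764 bits

D_KL(Q||P) = Σ Q(x) log₂(Q(x)/P(x))

Computing term by term:
  Q(1)·log₂(Q(1)/P(1)) = 0.363·log₂(0.363/0.3281) = 0.05294
  Q(2)·log₂(Q(2)/P(2)) = 0.0509·log₂(0.0509/0.0099) = 0.12023
  Q(3)·log₂(Q(3)/P(3)) = 0.01·log₂(0.01/0.2065) = -0.04368
  Q(4)·log₂(Q(4)/P(4)) = 0.5761·log₂(0.5761/0.4555) = 0.19522

D_KL(Q||P) = 0.05294 + 0.12023 - 0.04368 + 0.19522 = 0.32471 ≈ 0.3247 bits

These are NOT equal (difference: 0.3517 bits). KL divergence is asymmetric: D_KL(P||Q) ≠ D_KL(Q||P) in general.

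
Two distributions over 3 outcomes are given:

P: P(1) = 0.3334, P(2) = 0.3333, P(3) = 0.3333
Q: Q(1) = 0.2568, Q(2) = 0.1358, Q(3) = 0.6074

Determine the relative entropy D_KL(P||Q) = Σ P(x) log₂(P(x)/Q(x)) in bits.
0.2687 bits

D_KL(P||Q) = Σ P(x) log₂(P(x)/Q(x))

Computing term by term:
  P(1)·log₂(P(1)/Q(1)) = 0.3334·log₂(0.3334/0.2568) = 0.12556
  P(2)·log₂(P(2)/Q(2)) = 0.3333·log₂(0.3333/0.1358) = 0.43174
  P(3)·log₂(P(3)/Q(3)) = 0.3333·log₂(0.3333/0.6074) = -0.28858

D_KL(P||Q) = 0.12556 + 0.43174 - 0.28858 = 0.26872 ≈ 0.2687 bits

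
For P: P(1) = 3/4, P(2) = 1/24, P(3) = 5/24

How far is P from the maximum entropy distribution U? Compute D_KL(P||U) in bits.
0.6112 bits

U(i) = 1/3 for all i

D_KL(P||U) = Σ P(x) log₂(P(x) / (1/3))
           = Σ P(x) log₂(P(x)) + log₂(3)
           = log₂(3) - H(P)

H(P) = -Σ P(x) log₂(P(x)):
  -P(1)·log₂(P(1)) = -(3/4)·log₂(3/4) = 0.31128
  -P(2)·log₂(P(2)) = -(1/24)·log₂(1/24) = 0.19104
  -P(3)·log₂(P(3)) = -(5/24)·log₂(5/24) = 0.47147
H(P) = 0.31128 + 0.19104 + 0.47147 = 0.97379 bits

log₂(3) = 1.58496 bits

D_KL(P||U) = 1.58496 - 0.97379 = 0.61117 ≈ 0.6112 bits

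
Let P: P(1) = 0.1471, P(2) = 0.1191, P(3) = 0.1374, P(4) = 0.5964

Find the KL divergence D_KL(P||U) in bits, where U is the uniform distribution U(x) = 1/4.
0.3895 bits

U(i) = 1/4 for all i

D_KL(P||U) = Σ P(x) log₂(P(x) / (1/4))
           = Σ P(x) log₂(P(x)) + log₂(4)
           = log₂(4) - H(P)

H(P) = -Σ P(x) log₂(P(x)):
  -P(1)·log₂(P(1)) = -(0.1471)·log₂(0.1471) = 0.40675
  -P(2)·log₂(P(2)) = -(0.1191)·log₂(0.1191) = 0.36561
  -P(3)·log₂(P(3)) = -(0.1374)·log₂(0.1374) = 0.39345
  -P(4)·log₂(P(4)) = -(0.5964)·log₂(0.5964) = 0.44470
H(P) = 0.40675 + 0.36561 + 0.39345 + 0.44470 = 1.61051 bits

log₂(4) = 2.00000 bits

D_KL(P||U) = 2.00000 - 1.61051 = 0.38949 ≈ 0.3895 bits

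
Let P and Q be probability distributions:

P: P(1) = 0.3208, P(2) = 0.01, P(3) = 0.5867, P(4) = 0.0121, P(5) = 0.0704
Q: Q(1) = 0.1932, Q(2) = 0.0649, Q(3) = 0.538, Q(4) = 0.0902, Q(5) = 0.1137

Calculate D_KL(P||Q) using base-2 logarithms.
0.1973 bits

D_KL(P||Q) = Σ P(x) log₂(P(x)/Q(x))

Computing term by term:
  P(1)·log₂(P(1)/Q(1)) = 0.3208·log₂(0.3208/0.1932) = 0.23469
  P(2)·log₂(P(2)/Q(2)) = 0.01·log₂(0.01/0.0649) = -0.02698
  P(3)·log₂(P(3)/Q(3)) = 0.5867·log₂(0.5867/0.538) = 0.07335
  P(4)·log₂(P(4)/Q(4)) = 0.0121·log₂(0.0121/0.0902) = -0.03507
  P(5)·log₂(P(5)/Q(5)) = 0.0704·log₂(0.0704/0.1137) = -0.04869

D_KL(P||Q) = 0.23469 - 0.02698 + 0.07335 - 0.03507 - 0.04869 = 0.19730 ≈ 0.1973 bits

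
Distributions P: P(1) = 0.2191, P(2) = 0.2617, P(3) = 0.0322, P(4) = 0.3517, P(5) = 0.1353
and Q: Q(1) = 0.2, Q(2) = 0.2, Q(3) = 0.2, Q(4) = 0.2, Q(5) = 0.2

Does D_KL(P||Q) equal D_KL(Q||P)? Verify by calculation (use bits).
D_KL(P||Q) = 0.2556 bits, D_KL(Q||P) = 0.3730 bits. No — D_KL(P||Q) ≠ D_KL(Q||P) for this pair.

D_KL(P||Q) = Σ P(x) log₂(P(x)/Q(x))

Computing term by term:
  P(1)·log₂(P(1)/Q(1)) = 0.2191·log₂(0.2191/0.2) = 0.02883
  P(2)·log₂(P(2)/Q(2)) = 0.2617·log₂(0.2617/0.2) = 0.10152
  P(3)·log₂(P(3)/Q(3)) = 0.0322·log₂(0.0322/0.2) = -0.08484
  P(4)·log₂(P(4)/Q(4)) = 0.3517·log₂(0.3517/0.2) = 0.28641
  P(5)·log₂(P(5)/Q(5)) = 0.1353·log₂(0.1353/0.2) = -0.07629

D_KL(P||Q) = 0.02883 + 0.10152 - 0.08484 + 0.28641 - 0.07629 = 0.25563 ≈ 0.2556 bits

D_KL(Q||P) = Σ Q(x) log₂(Q(x)/P(x))

Computing term by term:
  Q(1)·log₂(Q(1)/P(1)) = 0.2·log₂(0.2/0.2191) = -0.02632
  Q(2)·log₂(Q(2)/P(2)) = 0.2·log₂(0.2/0.2617) = -0.07758
  Q(3)·log₂(Q(3)/P(3)) = 0.2·log₂(0.2/0.0322) = 0.52697
  Q(4)·log₂(Q(4)/P(4)) = 0.2·log₂(0.2/0.3517) = -0.16287
  Q(5)·log₂(Q(5)/P(5)) = 0.2·log₂(0.2/0.1353) = 0.11277

D_KL(Q||P) = -0.02632 - 0.07758 + 0.52697 - 0.16287 + 0.11277 = 0.37297 ≈ 0.3730 bits

These are NOT equal (difference: 0.1174 bits). KL divergence is asymmetric: D_KL(P||Q) ≠ D_KL(Q||P) in general.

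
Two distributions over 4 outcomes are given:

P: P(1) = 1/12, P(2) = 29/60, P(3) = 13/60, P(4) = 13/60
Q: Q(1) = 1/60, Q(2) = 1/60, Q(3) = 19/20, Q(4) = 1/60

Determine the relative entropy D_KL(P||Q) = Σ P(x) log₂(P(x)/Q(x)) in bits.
2.8812 bits

D_KL(P||Q) = Σ P(x) log₂(P(x)/Q(x))

Computing term by term:
  P(1)·log₂(P(1)/Q(1)) = (1/12)·log₂((1/12)/(1/60)) = 0.19349
  P(2)·log₂(P(2)/Q(2)) = (29/60)·log₂((29/60)/(1/60)) = 2.34802
  P(3)·log₂(P(3)/Q(3)) = (13/60)·log₂((13/60)/(19/20)) = -0.46203
  P(4)·log₂(P(4)/Q(4)) = (13/60)·log₂((13/60)/(1/60)) = 0.80176

D_KL(P||Q) = 0.19349 + 2.34802 - 0.46203 + 0.80176 = 2.88124 ≈ 2.8812 bits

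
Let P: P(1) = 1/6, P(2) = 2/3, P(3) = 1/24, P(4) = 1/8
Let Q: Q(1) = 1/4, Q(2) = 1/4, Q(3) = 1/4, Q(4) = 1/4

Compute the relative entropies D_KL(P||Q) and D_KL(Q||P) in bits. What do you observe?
D_KL(P||Q) = 0.6132 bits, D_KL(Q||P) = 0.6887 bits. The two directions give different values (D_KL(Q||P) exceeds D_KL(P||Q) by 0.0755 bits): KL divergence is asymmetric.

D_KL(P||Q) = Σ P(x) log₂(P(x)/Q(x))

Computing term by term:
  P(1)·log₂(P(1)/Q(1)) = (1/6)·log₂((1/6)/(1/4)) = -0.09749
  P(2)·log₂(P(2)/Q(2)) = (2/3)·log₂((2/3)/(1/4)) = 0.94336
  P(3)·log₂(P(3)/Q(3)) = (1/24)·log₂((1/24)/(1/4)) = -0.10771
  P(4)·log₂(P(4)/Q(4)) = (1/8)·log₂((1/8)/(1/4)) = -0.12500

D_KL(P||Q) = -0.09749 + 0.94336 - 0.10771 - 0.12500 = 0.61316 ≈ 0.6132 bits

D_KL(Q||P) = Σ Q(x) log₂(Q(x)/P(x))

Computing term by term:
  Q(1)·log₂(Q(1)/P(1)) = (1/4)·log₂((1/4)/(1/6)) = 0.14624
  Q(2)·log₂(Q(2)/P(2)) = (1/4)·log₂((1/4)/(2/3)) = -0.35376
  Q(3)·log₂(Q(3)/P(3)) = (1/4)·log₂((1/4)/(1/24)) = 0.64624
  Q(4)·log₂(Q(4)/P(4)) = (1/4)·log₂((1/4)/(1/8)) = 0.25000

D_KL(Q||P) = 0.14624 - 0.35376 + 0.64624 + 0.25000 = 0.68872 ≈ 0.6887 bits

These are NOT equal (difference: 0.0755 bits). KL divergence is asymmetric: D_KL(P||Q) ≠ D_KL(Q||P) in general.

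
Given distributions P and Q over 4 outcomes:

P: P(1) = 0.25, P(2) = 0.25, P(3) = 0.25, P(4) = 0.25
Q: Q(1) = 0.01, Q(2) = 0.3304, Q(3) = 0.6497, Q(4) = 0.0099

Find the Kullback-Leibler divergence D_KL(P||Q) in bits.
1.8805 bits

D_KL(P||Q) = Σ P(x) log₂(P(x)/Q(x))

Computing term by term:
  P(1)·log₂(P(1)/Q(1)) = 0.25·log₂(0.25/0.01) = 1.16096
  P(2)·log₂(P(2)/Q(2)) = 0.25·log₂(0.25/0.3304) = -0.10057
  P(3)·log₂(P(3)/Q(3)) = 0.25·log₂(0.25/0.6497) = -0.34446
  P(4)·log₂(P(4)/Q(4)) = 0.25·log₂(0.25/0.0099) = 1.16459

D_KL(P||Q) = 1.16096 - 0.10057 - 0.34446 + 1.16459 = 1.88052 ≈ 1.8805 bits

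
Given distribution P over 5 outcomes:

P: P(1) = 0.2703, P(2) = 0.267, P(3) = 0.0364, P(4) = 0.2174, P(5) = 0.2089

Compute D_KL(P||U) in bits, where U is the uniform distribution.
0.1786 bits

U(i) = 1/5 for all i

D_KL(P||U) = Σ P(x) log₂(P(x) / (1/5))
           = Σ P(x) log₂(P(x)) + log₂(5)
           = log₂(5) - H(P)

H(P) = -Σ P(x) log₂(P(x)):
  -P(1)·log₂(P(1)) = -(0.2703)·log₂(0.2703) = 0.51016
  -P(2)·log₂(P(2)) = -(0.267)·log₂(0.267) = 0.50866
  -P(3)·log₂(P(3)) = -(0.0364)·log₂(0.0364) = 0.17399
  -P(4)·log₂(P(4)) = -(0.2174)·log₂(0.2174) = 0.47862
  -P(5)·log₂(P(5)) = -(0.2089)·log₂(0.2089) = 0.47193
H(P) = 0.51016 + 0.50866 + 0.17399 + 0.47862 + 0.47193 = 2.14336 bits

log₂(5) = 2.32193 bits

D_KL(P||U) = 2.32193 - 2.14336 = 0.17857 ≈ 0.1786 bits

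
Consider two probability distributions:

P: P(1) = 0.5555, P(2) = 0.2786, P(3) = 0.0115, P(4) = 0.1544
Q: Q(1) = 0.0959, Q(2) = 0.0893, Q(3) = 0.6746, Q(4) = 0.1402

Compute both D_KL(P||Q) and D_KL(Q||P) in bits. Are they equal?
D_KL(P||Q) = 1.8190 bits, D_KL(Q||P) = 3.5537 bits. No, they are not equal.

D_KL(P||Q) = Σ P(x) log₂(P(x)/Q(x))

Computing term by term:
  P(1)·log₂(P(1)/Q(1)) = 0.5555·log₂(0.5555/0.0959) = 1.40774
  P(2)·log₂(P(2)/Q(2)) = 0.2786·log₂(0.2786/0.0893) = 0.45731
  P(3)·log₂(P(3)/Q(3)) = 0.0115·log₂(0.0115/0.6746) = -0.06755
  P(4)·log₂(P(4)/Q(4)) = 0.1544·log₂(0.1544/0.1402) = 0.02149

D_KL(P||Q) = 1.40774 + 0.45731 - 0.06755 + 0.02149 = 1.81899 ≈ 1.8190 bits

D_KL(Q||P) = Σ Q(x) log₂(Q(x)/P(x))

Computing term by term:
  Q(1)·log₂(Q(1)/P(1)) = 0.0959·log₂(0.0959/0.5555) = -0.24303
  Q(2)·log₂(Q(2)/P(2)) = 0.0893·log₂(0.0893/0.2786) = -0.14658
  Q(3)·log₂(Q(3)/P(3)) = 0.6746·log₂(0.6746/0.0115) = 3.96282
  Q(4)·log₂(Q(4)/P(4)) = 0.1402·log₂(0.1402/0.1544) = -0.01951

D_KL(Q||P) = -0.24303 - 0.14658 + 3.96282 - 0.01951 = 3.55370 ≈ 3.5537 bits

These are NOT equal (difference: 1.7347 bits). KL divergence is asymmetric: D_KL(P||Q) ≠ D_KL(Q||P) in general.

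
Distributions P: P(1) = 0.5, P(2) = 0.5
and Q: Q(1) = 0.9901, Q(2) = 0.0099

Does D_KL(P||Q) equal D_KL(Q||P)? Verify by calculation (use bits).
D_KL(P||Q) = 2.3364 bits, D_KL(Q||P) = 0.9199 bits. No — D_KL(P||Q) ≠ D_KL(Q||P) for this pair.

D_KL(P||Q) = Σ P(x) log₂(P(x)/Q(x))

Computing term by term:
  P(1)·log₂(P(1)/Q(1)) = 0.5·log₂(0.5/0.9901) = -0.49282
  P(2)·log₂(P(2)/Q(2)) = 0.5·log₂(0.5/0.0099) = 2.82918

D_KL(P||Q) = -0.49282 + 2.82918 = 2.33636 ≈ 2.3364 bits

D_KL(Q||P) = Σ Q(x) log₂(Q(x)/P(x))

Computing term by term:
  Q(1)·log₂(Q(1)/P(1)) = 0.9901·log₂(0.9901/0.5) = 0.97589
  Q(2)·log₂(Q(2)/P(2)) = 0.0099·log₂(0.0099/0.5) = -0.05602

D_KL(Q||P) = 0.97589 - 0.05602 = 0.91987 ≈ 0.9199 bits

These are NOT equal (difference: 1.4165 bits). KL divergence is asymmetric: D_KL(P||Q) ≠ D_KL(Q||P) in general.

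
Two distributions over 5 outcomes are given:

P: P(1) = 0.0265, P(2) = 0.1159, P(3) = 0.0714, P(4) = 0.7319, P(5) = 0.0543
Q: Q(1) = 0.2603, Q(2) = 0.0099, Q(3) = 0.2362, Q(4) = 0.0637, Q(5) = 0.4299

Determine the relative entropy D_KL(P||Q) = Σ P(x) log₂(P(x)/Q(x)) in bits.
2.6167 bits

D_KL(P||Q) = Σ P(x) log₂(P(x)/Q(x))

Computing term by term:
  P(1)·log₂(P(1)/Q(1)) = 0.0265·log₂(0.0265/0.2603) = -0.08735
  P(2)·log₂(P(2)/Q(2)) = 0.1159·log₂(0.1159/0.0099) = 0.41136
  P(3)·log₂(P(3)/Q(3)) = 0.0714·log₂(0.0714/0.2362) = -0.12324
  P(4)·log₂(P(4)/Q(4)) = 0.7319·log₂(0.7319/0.0637) = 2.57796
  P(5)·log₂(P(5)/Q(5)) = 0.0543·log₂(0.0543/0.4299) = -0.16208

D_KL(P||Q) = -0.08735 + 0.41136 - 0.12324 + 2.57796 - 0.16208 = 2.61665 ≈ 2.6167 bits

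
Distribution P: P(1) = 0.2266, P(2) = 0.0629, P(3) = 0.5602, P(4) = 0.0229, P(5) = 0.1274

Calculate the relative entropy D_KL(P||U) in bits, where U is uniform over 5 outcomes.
0.6138 bits

U(i) = 1/5 for all i

D_KL(P||U) = Σ P(x) log₂(P(x) / (1/5))
           = Σ P(x) log₂(P(x)) + log₂(5)
           = log₂(5) - H(P)

H(P) = -Σ P(x) log₂(P(x)):
  -P(1)·log₂(P(1)) = -(0.2266)·log₂(0.2266) = 0.48533
  -P(2)·log₂(P(2)) = -(0.0629)·log₂(0.0629) = 0.25102
  -P(3)·log₂(P(3)) = -(0.5602)·log₂(0.5602) = 0.46832
  -P(4)·log₂(P(4)) = -(0.0229)·log₂(0.0229) = 0.12477
  -P(5)·log₂(P(5)) = -(0.1274)·log₂(0.1274) = 0.37870
H(P) = 0.48533 + 0.25102 + 0.46832 + 0.12477 + 0.37870 = 1.70814 bits

log₂(5) = 2.32193 bits

D_KL(P||U) = 2.32193 - 1.70814 = 0.61379 ≈ 0.6138 bits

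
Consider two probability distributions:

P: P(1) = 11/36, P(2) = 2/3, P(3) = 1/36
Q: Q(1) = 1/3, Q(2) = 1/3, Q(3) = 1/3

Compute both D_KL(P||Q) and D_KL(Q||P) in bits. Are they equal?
D_KL(P||Q) = 0.5287 bits, D_KL(Q||P) = 0.9035 bits. No, they are not equal.

D_KL(P||Q) = Σ P(x) log₂(P(x)/Q(x))

Computing term by term:
  P(1)·log₂(P(1)/Q(1)) = (11/36)·log₂((11/36)/(1/3)) = -0.03836
  P(2)·log₂(P(2)/Q(2)) = (2/3)·log₂((2/3)/(1/3)) = 0.66667
  P(3)·log₂(P(3)/Q(3)) = (1/36)·log₂((1/36)/(1/3)) = -0.09958

D_KL(P||Q) = -0.03836 + 0.66667 - 0.09958 = 0.52873 ≈ 0.5287 bits

D_KL(Q||P) = Σ Q(x) log₂(Q(x)/P(x))

Computing term by term:
  Q(1)·log₂(Q(1)/P(1)) = (1/3)·log₂((1/3)/(11/36)) = 0.04184
  Q(2)·log₂(Q(2)/P(2)) = (1/3)·log₂((1/3)/(2/3)) = -0.33333
  Q(3)·log₂(Q(3)/P(3)) = (1/3)·log₂((1/3)/(1/36)) = 1.19499

D_KL(Q||P) = 0.04184 - 0.33333 + 1.19499 = 0.90350 ≈ 0.9035 bits

These are NOT equal (difference: 0.3748 bits). KL divergence is asymmetric: D_KL(P||Q) ≠ D_KL(Q||P) in general.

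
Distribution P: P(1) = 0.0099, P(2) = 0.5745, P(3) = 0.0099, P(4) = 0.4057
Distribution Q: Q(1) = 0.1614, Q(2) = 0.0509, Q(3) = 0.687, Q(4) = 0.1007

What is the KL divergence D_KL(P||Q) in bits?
2.7240 bits

D_KL(P||Q) = Σ P(x) log₂(P(x)/Q(x))

Computing term by term:
  P(1)·log₂(P(1)/Q(1)) = 0.0099·log₂(0.0099/0.1614) = -0.03987
  P(2)·log₂(P(2)/Q(2)) = 0.5745·log₂(0.5745/0.0509) = 2.00878
  P(3)·log₂(P(3)/Q(3)) = 0.0099·log₂(0.0099/0.687) = -0.06056
  P(4)·log₂(P(4)/Q(4)) = 0.4057·log₂(0.4057/0.1007) = 0.81560

D_KL(P||Q) = -0.03987 + 2.00878 - 0.06056 + 0.81560 = 2.72395 ≈ 2.7240 bits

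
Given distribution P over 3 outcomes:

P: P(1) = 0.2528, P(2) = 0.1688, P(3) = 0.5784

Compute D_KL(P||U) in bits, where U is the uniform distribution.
0.1933 bits

U(i) = 1/3 for all i

D_KL(P||U) = Σ P(x) log₂(P(x) / (1/3))
           = Σ P(x) log₂(P(x)) + log₂(3)
           = log₂(3) - H(P)

H(P) = -Σ P(x) log₂(P(x)):
  -P(1)·log₂(P(1)) = -(0.2528)·log₂(0.2528) = 0.50154
  -P(2)·log₂(P(2)) = -(0.1688)·log₂(0.1688) = 0.43324
  -P(3)·log₂(P(3)) = -(0.5784)·log₂(0.5784) = 0.45686
H(P) = 0.50154 + 0.43324 + 0.45686 = 1.39164 bits

log₂(3) = 1.58496 bits

D_KL(P||U) = 1.58496 - 1.39164 = 0.19332 ≈ 0.1933 bits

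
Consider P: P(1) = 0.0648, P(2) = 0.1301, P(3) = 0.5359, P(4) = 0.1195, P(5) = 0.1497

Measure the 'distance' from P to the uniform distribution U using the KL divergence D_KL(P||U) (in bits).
0.4246 bits

U(i) = 1/5 for all i

D_KL(P||U) = Σ P(x) log₂(P(x) / (1/5))
           = Σ P(x) log₂(P(x)) + log₂(5)
           = log₂(5) - H(P)

H(P) = -Σ P(x) log₂(P(x)):
  -P(1)·log₂(P(1)) = -(0.0648)·log₂(0.0648) = 0.25582
  -P(2)·log₂(P(2)) = -(0.1301)·log₂(0.1301) = 0.38279
  -P(3)·log₂(P(3)) = -(0.5359)·log₂(0.5359) = 0.48229
  -P(4)·log₂(P(4)) = -(0.1195)·log₂(0.1195) = 0.36626
  -P(5)·log₂(P(5)) = -(0.1497)·log₂(0.1497) = 0.41016
H(P) = 0.25582 + 0.38279 + 0.48229 + 0.36626 + 0.41016 = 1.89732 bits

log₂(5) = 2.32193 bits

D_KL(P||U) = 2.32193 - 1.89732 = 0.42461 ≈ 0.4246 bits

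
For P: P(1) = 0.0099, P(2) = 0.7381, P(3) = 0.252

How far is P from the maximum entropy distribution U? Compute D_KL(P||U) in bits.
0.6946 bits

U(i) = 1/3 for all i

D_KL(P||U) = Σ P(x) log₂(P(x) / (1/3))
           = Σ P(x) log₂(P(x)) + log₂(3)
           = log₂(3) - H(P)

H(P) = -Σ P(x) log₂(P(x)):
  -P(1)·log₂(P(1)) = -(0.0099)·log₂(0.0099) = 0.06592
  -P(2)·log₂(P(2)) = -(0.7381)·log₂(0.7381) = 0.32337
  -P(3)·log₂(P(3)) = -(0.252)·log₂(0.252) = 0.50110
H(P) = 0.06592 + 0.32337 + 0.50110 = 0.89039 bits

log₂(3) = 1.58496 bits

D_KL(P||U) = 1.58496 - 0.89039 = 0.69457 ≈ 0.6946 bits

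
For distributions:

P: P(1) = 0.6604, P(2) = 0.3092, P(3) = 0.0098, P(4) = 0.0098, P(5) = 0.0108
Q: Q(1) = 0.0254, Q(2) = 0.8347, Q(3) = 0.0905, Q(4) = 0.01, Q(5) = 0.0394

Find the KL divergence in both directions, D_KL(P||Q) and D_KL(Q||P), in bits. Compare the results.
D_KL(P||Q) = 2.6093 bits, D_KL(Q||P) = 1.4406 bits. D_KL(P||Q) is larger than D_KL(Q||P) by 1.1687 bits; the two directions differ.

D_KL(P||Q) = Σ P(x) log₂(P(x)/Q(x))

Computing term by term:
  P(1)·log₂(P(1)/Q(1)) = 0.6604·log₂(0.6604/0.0254) = 3.10417
  P(2)·log₂(P(2)/Q(2)) = 0.3092·log₂(0.3092/0.8347) = -0.44300
  P(3)·log₂(P(3)/Q(3)) = 0.0098·log₂(0.0098/0.0905) = -0.03143
  P(4)·log₂(P(4)/Q(4)) = 0.0098·log₂(0.0098/0.01) = -0.00029
  P(5)·log₂(P(5)/Q(5)) = 0.0108·log₂(0.0108/0.0394) = -0.02017

D_KL(P||Q) = 3.10417 - 0.44300 - 0.03143 - 0.00029 - 0.02017 = 2.60928 ≈ 2.6093 bits

D_KL(Q||P) = Σ Q(x) log₂(Q(x)/P(x))

Computing term by term:
  Q(1)·log₂(Q(1)/P(1)) = 0.0254·log₂(0.0254/0.6604) = -0.11939
  Q(2)·log₂(Q(2)/P(2)) = 0.8347·log₂(0.8347/0.3092) = 1.19589
  Q(3)·log₂(Q(3)/P(3)) = 0.0905·log₂(0.0905/0.0098) = 0.29024
  Q(4)·log₂(Q(4)/P(4)) = 0.01·log₂(0.01/0.0098) = 0.00029
  Q(5)·log₂(Q(5)/P(5)) = 0.0394·log₂(0.0394/0.0108) = 0.07357

D_KL(Q||P) = -0.11939 + 1.19589 + 0.29024 + 0.00029 + 0.07357 = 1.44060 ≈ 1.4406 bits

These are NOT equal (difference: 1.1687 bits). KL divergence is asymmetric: D_KL(P||Q) ≠ D_KL(Q||P) in general.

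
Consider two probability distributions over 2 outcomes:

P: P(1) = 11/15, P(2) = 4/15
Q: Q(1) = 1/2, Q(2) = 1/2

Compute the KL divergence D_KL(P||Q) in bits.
0.1634 bits

D_KL(P||Q) = Σ P(x) log₂(P(x)/Q(x))

Computing term by term:
  P(1)·log₂(P(1)/Q(1)) = (11/15)·log₂((11/15)/(1/2)) = 0.40520
  P(2)·log₂(P(2)/Q(2)) = (4/15)·log₂((4/15)/(1/2)) = -0.24184

D_KL(P||Q) = 0.40520 - 0.24184 = 0.16336 ≈ 0.1634 bits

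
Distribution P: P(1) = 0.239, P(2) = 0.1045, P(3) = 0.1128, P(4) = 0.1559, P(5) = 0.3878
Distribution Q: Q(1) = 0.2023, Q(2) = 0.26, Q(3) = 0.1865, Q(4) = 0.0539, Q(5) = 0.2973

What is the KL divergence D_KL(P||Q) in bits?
0.2258 bits

D_KL(P||Q) = Σ P(x) log₂(P(x)/Q(x))

Computing term by term:
  P(1)·log₂(P(1)/Q(1)) = 0.239·log₂(0.239/0.2023) = 0.05748
  P(2)·log₂(P(2)/Q(2)) = 0.1045·log₂(0.1045/0.26) = -0.13742
  P(3)·log₂(P(3)/Q(3)) = 0.1128·log₂(0.1128/0.1865) = -0.08183
  P(4)·log₂(P(4)/Q(4)) = 0.1559·log₂(0.1559/0.0539) = 0.23888
  P(5)·log₂(P(5)/Q(5)) = 0.3878·log₂(0.3878/0.2973) = 0.14868

D_KL(P||Q) = 0.05748 - 0.13742 - 0.08183 + 0.23888 + 0.14868 = 0.22579 ≈ 0.2258 bits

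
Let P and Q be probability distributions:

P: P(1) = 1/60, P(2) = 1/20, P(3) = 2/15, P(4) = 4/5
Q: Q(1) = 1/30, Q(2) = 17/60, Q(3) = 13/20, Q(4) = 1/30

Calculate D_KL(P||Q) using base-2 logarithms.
3.2215 bits

D_KL(P||Q) = Σ P(x) log₂(P(x)/Q(x))

Computing term by term:
  P(1)·log₂(P(1)/Q(1)) = (1/60)·log₂((1/60)/(1/30)) = -0.01667
  P(2)·log₂(P(2)/Q(2)) = (1/20)·log₂((1/20)/(17/60)) = -0.12513
  P(3)·log₂(P(3)/Q(3)) = (2/15)·log₂((2/15)/(13/20)) = -0.30472
  P(4)·log₂(P(4)/Q(4)) = (4/5)·log₂((4/5)/(1/30)) = 3.66797

D_KL(P||Q) = -0.01667 - 0.12513 - 0.30472 + 3.66797 = 3.22145 ≈ 3.2215 bits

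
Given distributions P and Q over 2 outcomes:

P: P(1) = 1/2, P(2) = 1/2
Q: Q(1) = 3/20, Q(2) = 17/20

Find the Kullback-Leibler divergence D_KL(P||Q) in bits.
0.4857 bits

D_KL(P||Q) = Σ P(x) log₂(P(x)/Q(x))

Computing term by term:
  P(1)·log₂(P(1)/Q(1)) = (1/2)·log₂((1/2)/(3/20)) = 0.86848
  P(2)·log₂(P(2)/Q(2)) = (1/2)·log₂((1/2)/(17/20)) = -0.38277

D_KL(P||Q) = 0.86848 - 0.38277 = 0.48571 ≈ 0.4857 bits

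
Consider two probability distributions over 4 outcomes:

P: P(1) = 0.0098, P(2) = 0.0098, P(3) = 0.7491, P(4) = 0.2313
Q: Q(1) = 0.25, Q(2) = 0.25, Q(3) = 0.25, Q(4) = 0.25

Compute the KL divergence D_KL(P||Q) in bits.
1.0685 bits

D_KL(P||Q) = Σ P(x) log₂(P(x)/Q(x))

Computing term by term:
  P(1)·log₂(P(1)/Q(1)) = 0.0098·log₂(0.0098/0.25) = -0.04580
  P(2)·log₂(P(2)/Q(2)) = 0.0098·log₂(0.0098/0.25) = -0.04580
  P(3)·log₂(P(3)/Q(3)) = 0.7491·log₂(0.7491/0.25) = 1.18600
  P(4)·log₂(P(4)/Q(4)) = 0.2313·log₂(0.2313/0.25) = -0.02594

D_KL(P||Q) = -0.04580 - 0.04580 + 1.18600 - 0.02594 = 1.06846 ≈ 1.0685 bits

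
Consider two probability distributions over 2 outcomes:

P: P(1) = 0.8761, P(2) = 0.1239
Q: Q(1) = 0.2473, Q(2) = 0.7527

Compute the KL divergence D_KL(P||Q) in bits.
1.2762 bits

D_KL(P||Q) = Σ P(x) log₂(P(x)/Q(x))

Computing term by term:
  P(1)·log₂(P(1)/Q(1)) = 0.8761·log₂(0.8761/0.2473) = 1.59874
  P(2)·log₂(P(2)/Q(2)) = 0.1239·log₂(0.1239/0.7527) = -0.32250

D_KL(P||Q) = 1.59874 - 0.32250 = 1.27624 ≈ 1.2762 bits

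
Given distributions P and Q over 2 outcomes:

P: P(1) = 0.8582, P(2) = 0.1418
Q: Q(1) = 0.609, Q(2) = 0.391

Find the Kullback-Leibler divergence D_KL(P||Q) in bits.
0.2172 bits

D_KL(P||Q) = Σ P(x) log₂(P(x)/Q(x))

Computing term by term:
  P(1)·log₂(P(1)/Q(1)) = 0.8582·log₂(0.8582/0.609) = 0.42470
  P(2)·log₂(P(2)/Q(2)) = 0.1418·log₂(0.1418/0.391) = -0.20750

D_KL(P||Q) = 0.42470 - 0.20750 = 0.21720 ≈ 0.2172 bits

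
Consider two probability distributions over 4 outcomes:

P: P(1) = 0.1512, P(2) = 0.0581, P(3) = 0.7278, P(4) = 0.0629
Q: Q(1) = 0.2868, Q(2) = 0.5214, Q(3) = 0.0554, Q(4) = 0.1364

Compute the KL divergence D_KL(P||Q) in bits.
2.3104 bits

D_KL(P||Q) = Σ P(x) log₂(P(x)/Q(x))

Computing term by term:
  P(1)·log₂(P(1)/Q(1)) = 0.1512·log₂(0.1512/0.2868) = -0.13965
  P(2)·log₂(P(2)/Q(2)) = 0.0581·log₂(0.0581/0.5214) = -0.18393
  P(3)·log₂(P(3)/Q(3)) = 0.7278·log₂(0.7278/0.0554) = 2.70420
  P(4)·log₂(P(4)/Q(4)) = 0.0629·log₂(0.0629/0.1364) = -0.07024

D_KL(P||Q) = -0.13965 - 0.18393 + 2.70420 - 0.07024 = 2.31038 ≈ 2.3104 bits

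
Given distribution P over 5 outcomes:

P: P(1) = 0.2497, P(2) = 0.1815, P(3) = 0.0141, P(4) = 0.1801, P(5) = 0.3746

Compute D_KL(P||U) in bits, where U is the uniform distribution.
0.3125 bits

U(i) = 1/5 for all i

D_KL(P||U) = Σ P(x) log₂(P(x) / (1/5))
           = Σ P(x) log₂(P(x)) + log₂(5)
           = log₂(5) - H(P)

H(P) = -Σ P(x) log₂(P(x)):
  -P(1)·log₂(P(1)) = -(0.2497)·log₂(0.2497) = 0.49983
  -P(2)·log₂(P(2)) = -(0.1815)·log₂(0.1815) = 0.44685
  -P(3)·log₂(P(3)) = -(0.0141)·log₂(0.0141) = 0.08669
  -P(4)·log₂(P(4)) = -(0.1801)·log₂(0.1801) = 0.44541
  -P(5)·log₂(P(5)) = -(0.3746)·log₂(0.3746) = 0.53065
H(P) = 0.49983 + 0.44685 + 0.08669 + 0.44541 + 0.53065 = 2.00943 bits

log₂(5) = 2.32193 bits

D_KL(P||U) = 2.32193 - 2.00943 = 0.31250 ≈ 0.3125 bits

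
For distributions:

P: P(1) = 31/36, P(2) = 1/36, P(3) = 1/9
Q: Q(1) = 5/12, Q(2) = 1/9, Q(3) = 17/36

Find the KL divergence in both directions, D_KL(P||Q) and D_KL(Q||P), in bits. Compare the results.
D_KL(P||Q) = 0.6144 bits, D_KL(Q||P) = 0.7716 bits. D_KL(Q||P) is larger than D_KL(P||Q) by 0.1572 bits; the two directions differ.

D_KL(P||Q) = Σ P(x) log₂(P(x)/Q(x))

Computing term by term:
  P(1)·log₂(P(1)/Q(1)) = (31/36)·log₂((31/36)/(5/12)) = 0.90185
  P(2)·log₂(P(2)/Q(2)) = (1/36)·log₂((1/36)/(1/9)) = -0.05556
  P(3)·log₂(P(3)/Q(3)) = (1/9)·log₂((1/9)/(17/36)) = -0.23194

D_KL(P||Q) = 0.90185 - 0.05556 - 0.23194 = 0.61435 ≈ 0.6144 bits

D_KL(Q||P) = Σ Q(x) log₂(Q(x)/P(x))

Computing term by term:
  Q(1)·log₂(Q(1)/P(1)) = (5/12)·log₂((5/12)/(31/36)) = -0.43638
  Q(2)·log₂(Q(2)/P(2)) = (1/9)·log₂((1/9)/(1/36)) = 0.22222
  Q(3)·log₂(Q(3)/P(3)) = (17/36)·log₂((17/36)/(1/9)) = 0.98575

D_KL(Q||P) = -0.43638 + 0.22222 + 0.98575 = 0.77159 ≈ 0.7716 bits

These are NOT equal (difference: 0.1572 bits). KL divergence is asymmetric: D_KL(P||Q) ≠ D_KL(Q||P) in general.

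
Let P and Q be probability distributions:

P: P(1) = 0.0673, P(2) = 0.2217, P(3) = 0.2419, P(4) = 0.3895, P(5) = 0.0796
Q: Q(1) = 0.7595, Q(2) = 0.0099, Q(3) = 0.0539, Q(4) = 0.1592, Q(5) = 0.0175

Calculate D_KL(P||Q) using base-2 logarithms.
1.9597 bits

D_KL(P||Q) = Σ P(x) log₂(P(x)/Q(x))

Computing term by term:
  P(1)·log₂(P(1)/Q(1)) = 0.0673·log₂(0.0673/0.7595) = -0.23531
  P(2)·log₂(P(2)/Q(2)) = 0.2217·log₂(0.2217/0.0099) = 0.99433
  P(3)·log₂(P(3)/Q(3)) = 0.2419·log₂(0.2419/0.0539) = 0.52397
  P(4)·log₂(P(4)/Q(4)) = 0.3895·log₂(0.3895/0.1592) = 0.50276
  P(5)·log₂(P(5)/Q(5)) = 0.0796·log₂(0.0796/0.0175) = 0.17396

D_KL(P||Q) = -0.23531 + 0.99433 + 0.52397 + 0.50276 + 0.17396 = 1.95971 ≈ 1.9597 bits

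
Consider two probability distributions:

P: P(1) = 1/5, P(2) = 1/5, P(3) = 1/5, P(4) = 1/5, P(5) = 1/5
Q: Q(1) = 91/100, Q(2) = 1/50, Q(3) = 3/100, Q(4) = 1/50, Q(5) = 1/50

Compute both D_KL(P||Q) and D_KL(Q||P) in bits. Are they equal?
D_KL(P||Q) = 2.1034 bits, D_KL(Q||P) = 1.7077 bits. No, they are not equal.

D_KL(P||Q) = Σ P(x) log₂(P(x)/Q(x))

Computing term by term:
  P(1)·log₂(P(1)/Q(1)) = (1/5)·log₂((1/5)/(91/100)) = -0.43717
  P(2)·log₂(P(2)/Q(2)) = (1/5)·log₂((1/5)/(1/50)) = 0.66439
  P(3)·log₂(P(3)/Q(3)) = (1/5)·log₂((1/5)/(3/100)) = 0.54739
  P(4)·log₂(P(4)/Q(4)) = (1/5)·log₂((1/5)/(1/50)) = 0.66439
  P(5)·log₂(P(5)/Q(5)) = (1/5)·log₂((1/5)/(1/50)) = 0.66439

D_KL(P||Q) = -0.43717 + 0.66439 + 0.54739 + 0.66439 + 0.66439 = 2.10339 ≈ 2.1034 bits

D_KL(Q||P) = Σ Q(x) log₂(Q(x)/P(x))

Computing term by term:
  Q(1)·log₂(Q(1)/P(1)) = (91/100)·log₂((91/100)/(1/5)) = 1.98914
  Q(2)·log₂(Q(2)/P(2)) = (1/50)·log₂((1/50)/(1/5)) = -0.06644
  Q(3)·log₂(Q(3)/P(3)) = (3/100)·log₂((3/100)/(1/5)) = -0.08211
  Q(4)·log₂(Q(4)/P(4)) = (1/50)·log₂((1/50)/(1/5)) = -0.06644
  Q(5)·log₂(Q(5)/P(5)) = (1/50)·log₂((1/50)/(1/5)) = -0.06644

D_KL(Q||P) = 1.98914 - 0.06644 - 0.08211 - 0.06644 - 0.06644 = 1.70771 ≈ 1.7077 bits

These are NOT equal (difference: 0.3957 bits). KL divergence is asymmetric: D_KL(P||Q) ≠ D_KL(Q||P) in general.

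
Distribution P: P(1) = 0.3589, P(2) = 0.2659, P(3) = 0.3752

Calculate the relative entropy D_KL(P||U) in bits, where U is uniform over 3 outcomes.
0.0156 bits

U(i) = 1/3 for all i

D_KL(P||U) = Σ P(x) log₂(P(x) / (1/3))
           = Σ P(x) log₂(P(x)) + log₂(3)
           = log₂(3) - H(P)

H(P) = -Σ P(x) log₂(P(x)):
  -P(1)·log₂(P(1)) = -(0.3589)·log₂(0.3589) = 0.53058
  -P(2)·log₂(P(2)) = -(0.2659)·log₂(0.2659) = 0.50815
  -P(3)·log₂(P(3)) = -(0.3752)·log₂(0.3752) = 0.53063
H(P) = 0.53058 + 0.50815 + 0.53063 = 1.56936 bits

log₂(3) = 1.58496 bits

D_KL(P||U) = 1.58496 - 1.56936 = 0.01560 ≈ 0.0156 bits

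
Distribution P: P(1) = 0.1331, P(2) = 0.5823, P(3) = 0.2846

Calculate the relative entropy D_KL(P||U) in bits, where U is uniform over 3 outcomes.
0.2275 bits

U(i) = 1/3 for all i

D_KL(P||U) = Σ P(x) log₂(P(x) / (1/3))
           = Σ P(x) log₂(P(x)) + log₂(3)
           = log₂(3) - H(P)

H(P) = -Σ P(x) log₂(P(x)):
  -P(1)·log₂(P(1)) = -(0.1331)·log₂(0.1331) = 0.38724
  -P(2)·log₂(P(2)) = -(0.5823)·log₂(0.5823) = 0.45429
  -P(3)·log₂(P(3)) = -(0.2846)·log₂(0.2846) = 0.51598
H(P) = 0.38724 + 0.45429 + 0.51598 = 1.35751 bits

log₂(3) = 1.58496 bits

D_KL(P||U) = 1.58496 - 1.35751 = 0.22745 ≈ 0.2275 bits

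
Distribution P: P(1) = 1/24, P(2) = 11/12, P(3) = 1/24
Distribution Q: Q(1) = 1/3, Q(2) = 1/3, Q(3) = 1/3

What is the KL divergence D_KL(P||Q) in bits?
1.0878 bits

D_KL(P||Q) = Σ P(x) log₂(P(x)/Q(x))

Computing term by term:
  P(1)·log₂(P(1)/Q(1)) = (1/24)·log₂((1/24)/(1/3)) = -0.12500
  P(2)·log₂(P(2)/Q(2)) = (11/12)·log₂((11/12)/(1/3)) = 1.33781
  P(3)·log₂(P(3)/Q(3)) = (1/24)·log₂((1/24)/(1/3)) = -0.12500

D_KL(P||Q) = -0.12500 + 1.33781 - 0.12500 = 1.08781 ≈ 1.0878 bits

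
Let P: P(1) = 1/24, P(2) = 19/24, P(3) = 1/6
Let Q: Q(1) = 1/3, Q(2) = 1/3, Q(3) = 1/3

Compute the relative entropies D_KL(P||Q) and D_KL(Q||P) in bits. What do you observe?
D_KL(P||Q) = 0.6963 bits, D_KL(Q||P) = 0.9174 bits. The two directions give different values (D_KL(Q||P) exceeds D_KL(P||Q) by 0.2211 bits): KL divergence is asymmetric.

D_KL(P||Q) = Σ P(x) log₂(P(x)/Q(x))

Computing term by term:
  P(1)·log₂(P(1)/Q(1)) = (1/24)·log₂((1/24)/(1/3)) = -0.12500
  P(2)·log₂(P(2)/Q(2)) = (19/24)·log₂((19/24)/(1/3)) = 0.98794
  P(3)·log₂(P(3)/Q(3)) = (1/6)·log₂((1/6)/(1/3)) = -0.16667

D_KL(P||Q) = -0.12500 + 0.98794 - 0.16667 = 0.69627 ≈ 0.6963 bits

D_KL(Q||P) = Σ Q(x) log₂(Q(x)/P(x))

Computing term by term:
  Q(1)·log₂(Q(1)/P(1)) = (1/3)·log₂((1/3)/(1/24)) = 1.00000
  Q(2)·log₂(Q(2)/P(2)) = (1/3)·log₂((1/3)/(19/24)) = -0.41598
  Q(3)·log₂(Q(3)/P(3)) = (1/3)·log₂((1/3)/(1/6)) = 0.33333

D_KL(Q||P) = 1.00000 - 0.41598 + 0.33333 = 0.91735 ≈ 0.9174 bits

These are NOT equal (difference: 0.2211 bits). KL divergence is asymmetric: D_KL(P||Q) ≠ D_KL(Q||P) in general.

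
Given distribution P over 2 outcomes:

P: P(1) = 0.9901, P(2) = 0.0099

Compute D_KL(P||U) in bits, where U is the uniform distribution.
0.9199 bits

U(i) = 1/2 for all i

D_KL(P||U) = Σ P(x) log₂(P(x) / (1/2))
           = Σ P(x) log₂(P(x)) + log₂(2)
           = log₂(2) - H(P)

H(P) = -Σ P(x) log₂(P(x)):
  -P(1)·log₂(P(1)) = -(0.9901)·log₂(0.9901) = 0.01421
  -P(2)·log₂(P(2)) = -(0.0099)·log₂(0.0099) = 0.06592
H(P) = 0.01421 + 0.06592 = 0.08013 bits

log₂(2) = 1.00000 bits

D_KL(P||U) = 1.00000 - 0.08013 = 0.91987 ≈ 0.9199 bits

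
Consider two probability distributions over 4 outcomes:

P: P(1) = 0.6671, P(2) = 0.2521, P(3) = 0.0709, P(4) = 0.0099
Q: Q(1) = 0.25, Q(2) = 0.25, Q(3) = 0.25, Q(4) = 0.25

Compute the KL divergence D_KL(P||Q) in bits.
0.7726 bits

D_KL(P||Q) = Σ P(x) log₂(P(x)/Q(x))

Computing term by term:
  P(1)·log₂(P(1)/Q(1)) = 0.6671·log₂(0.6671/0.25) = 0.94460
  P(2)·log₂(P(2)/Q(2)) = 0.2521·log₂(0.2521/0.25) = 0.00304
  P(3)·log₂(P(3)/Q(3)) = 0.0709·log₂(0.0709/0.25) = -0.12890
  P(4)·log₂(P(4)/Q(4)) = 0.0099·log₂(0.0099/0.25) = -0.04612

D_KL(P||Q) = 0.94460 + 0.00304 - 0.12890 - 0.04612 = 0.77262 ≈ 0.7726 bits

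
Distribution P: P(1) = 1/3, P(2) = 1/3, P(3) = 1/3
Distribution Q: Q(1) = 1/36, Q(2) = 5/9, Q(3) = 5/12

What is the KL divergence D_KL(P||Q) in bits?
0.8420 bits

D_KL(P||Q) = Σ P(x) log₂(P(x)/Q(x))

Computing term by term:
  P(1)·log₂(P(1)/Q(1)) = (1/3)·log₂((1/3)/(1/36)) = 1.19499
  P(2)·log₂(P(2)/Q(2)) = (1/3)·log₂((1/3)/(5/9)) = -0.24566
  P(3)·log₂(P(3)/Q(3)) = (1/3)·log₂((1/3)/(5/12)) = -0.10731

D_KL(P||Q) = 1.19499 - 0.24566 - 0.10731 = 0.84202 ≈ 0.8420 bits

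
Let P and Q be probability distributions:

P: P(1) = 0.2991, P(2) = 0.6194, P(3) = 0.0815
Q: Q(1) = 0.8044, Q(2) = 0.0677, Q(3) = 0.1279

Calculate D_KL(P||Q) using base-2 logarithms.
1.4983 bits

D_KL(P||Q) = Σ P(x) log₂(P(x)/Q(x))

Computing term by term:
  P(1)·log₂(P(1)/Q(1)) = 0.2991·log₂(0.2991/0.8044) = -0.42690
  P(2)·log₂(P(2)/Q(2)) = 0.6194·log₂(0.6194/0.0677) = 1.97814
  P(3)·log₂(P(3)/Q(3)) = 0.0815·log₂(0.0815/0.1279) = -0.05299

D_KL(P||Q) = -0.42690 + 1.97814 - 0.05299 = 1.49825 ≈ 1.4983 bits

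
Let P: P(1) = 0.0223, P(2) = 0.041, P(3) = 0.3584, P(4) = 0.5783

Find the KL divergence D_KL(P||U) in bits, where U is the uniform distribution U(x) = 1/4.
0.7012 bits

U(i) = 1/4 for all i

D_KL(P||U) = Σ P(x) log₂(P(x) / (1/4))
           = Σ P(x) log₂(P(x)) + log₂(4)
           = log₂(4) - H(P)

H(P) = -Σ P(x) log₂(P(x)):
  -P(1)·log₂(P(1)) = -(0.0223)·log₂(0.0223) = 0.12236
  -P(2)·log₂(P(2)) = -(0.041)·log₂(0.041) = 0.18894
  -P(3)·log₂(P(3)) = -(0.3584)·log₂(0.3584) = 0.53056
  -P(4)·log₂(P(4)) = -(0.5783)·log₂(0.5783) = 0.45692
H(P) = 0.12236 + 0.18894 + 0.53056 + 0.45692 = 1.29878 bits

log₂(4) = 2.00000 bits

D_KL(P||U) = 2.00000 - 1.29878 = 0.70122 ≈ 0.7012 bits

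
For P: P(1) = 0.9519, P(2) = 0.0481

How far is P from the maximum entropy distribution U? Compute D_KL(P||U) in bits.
0.7217 bits

U(i) = 1/2 for all i

D_KL(P||U) = Σ P(x) log₂(P(x) / (1/2))
           = Σ P(x) log₂(P(x)) + log₂(2)
           = log₂(2) - H(P)

H(P) = -Σ P(x) log₂(P(x)):
  -P(1)·log₂(P(1)) = -(0.9519)·log₂(0.9519) = 0.06770
  -P(2)·log₂(P(2)) = -(0.0481)·log₂(0.0481) = 0.21057
H(P) = 0.06770 + 0.21057 = 0.27827 bits

log₂(2) = 1.00000 bits

D_KL(P||U) = 1.00000 - 0.27827 = 0.72173 ≈ 0.7217 bits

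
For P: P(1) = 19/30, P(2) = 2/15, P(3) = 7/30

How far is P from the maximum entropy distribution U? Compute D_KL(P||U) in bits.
0.2901 bits

U(i) = 1/3 for all i

D_KL(P||U) = Σ P(x) log₂(P(x) / (1/3))
           = Σ P(x) log₂(P(x)) + log₂(3)
           = log₂(3) - H(P)

H(P) = -Σ P(x) log₂(P(x)):
  -P(1)·log₂(P(1)) = -(19/30)·log₂(19/30) = 0.41734
  -P(2)·log₂(P(2)) = -(2/15)·log₂(2/15) = 0.38759
  -P(3)·log₂(P(3)) = -(7/30)·log₂(7/30) = 0.48989
H(P) = 0.41734 + 0.38759 + 0.48989 = 1.29482 bits

log₂(3) = 1.58496 bits

D_KL(P||U) = 1.58496 - 1.29482 = 0.29014 ≈ 0.2901 bits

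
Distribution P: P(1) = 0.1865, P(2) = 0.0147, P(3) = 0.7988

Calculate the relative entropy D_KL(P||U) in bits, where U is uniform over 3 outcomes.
0.7847 bits

U(i) = 1/3 for all i

D_KL(P||U) = Σ P(x) log₂(P(x) / (1/3))
           = Σ P(x) log₂(P(x)) + log₂(3)
           = log₂(3) - H(P)

H(P) = -Σ P(x) log₂(P(x)):
  -P(1)·log₂(P(1)) = -(0.1865)·log₂(0.1865) = 0.45184
  -P(2)·log₂(P(2)) = -(0.0147)·log₂(0.0147) = 0.08949
  -P(3)·log₂(P(3)) = -(0.7988)·log₂(0.7988) = 0.25889
H(P) = 0.45184 + 0.08949 + 0.25889 = 0.80022 bits

log₂(3) = 1.58496 bits

D_KL(P||U) = 1.58496 - 0.80022 = 0.78474 ≈ 0.7847 bits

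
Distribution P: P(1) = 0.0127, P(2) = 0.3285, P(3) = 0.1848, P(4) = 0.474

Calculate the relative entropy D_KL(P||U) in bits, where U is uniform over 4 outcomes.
0.4317 bits

U(i) = 1/4 for all i

D_KL(P||U) = Σ P(x) log₂(P(x) / (1/4))
           = Σ P(x) log₂(P(x)) + log₂(4)
           = log₂(4) - H(P)

H(P) = -Σ P(x) log₂(P(x)):
  -P(1)·log₂(P(1)) = -(0.0127)·log₂(0.0127) = 0.08000
  -P(2)·log₂(P(2)) = -(0.3285)·log₂(0.3285) = 0.52758
  -P(3)·log₂(P(3)) = -(0.1848)·log₂(0.1848) = 0.45017
  -P(4)·log₂(P(4)) = -(0.474)·log₂(0.474) = 0.51052
H(P) = 0.08000 + 0.52758 + 0.45017 + 0.51052 = 1.56827 bits

log₂(4) = 2.00000 bits

D_KL(P||U) = 2.00000 - 1.56827 = 0.43173 ≈ 0.4317 bits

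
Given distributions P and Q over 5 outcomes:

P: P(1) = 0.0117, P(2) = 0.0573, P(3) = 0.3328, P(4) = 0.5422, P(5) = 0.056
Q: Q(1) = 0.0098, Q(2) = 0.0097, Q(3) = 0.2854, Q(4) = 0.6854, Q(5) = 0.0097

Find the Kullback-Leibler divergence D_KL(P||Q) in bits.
0.1819 bits

D_KL(P||Q) = Σ P(x) log₂(P(x)/Q(x))

Computing term by term:
  P(1)·log₂(P(1)/Q(1)) = 0.0117·log₂(0.0117/0.0098) = 0.00299
  P(2)·log₂(P(2)/Q(2)) = 0.0573·log₂(0.0573/0.0097) = 0.14683
  P(3)·log₂(P(3)/Q(3)) = 0.3328·log₂(0.3328/0.2854) = 0.07377
  P(4)·log₂(P(4)/Q(4)) = 0.5422·log₂(0.5422/0.6854) = -0.18333
  P(5)·log₂(P(5)/Q(5)) = 0.056·log₂(0.056/0.0097) = 0.14164

D_KL(P||Q) = 0.00299 + 0.14683 + 0.07377 - 0.18333 + 0.14164 = 0.18190 ≈ 0.1819 bits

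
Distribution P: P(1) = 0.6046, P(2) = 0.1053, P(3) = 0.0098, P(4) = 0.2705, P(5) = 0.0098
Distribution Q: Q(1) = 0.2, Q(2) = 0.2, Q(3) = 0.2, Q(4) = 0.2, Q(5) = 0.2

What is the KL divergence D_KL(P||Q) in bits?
0.9000 bits

D_KL(P||Q) = Σ P(x) log₂(P(x)/Q(x))

Computing term by term:
  P(1)·log₂(P(1)/Q(1)) = 0.6046·log₂(0.6046/0.2) = 0.96493
  P(2)·log₂(P(2)/Q(2)) = 0.1053·log₂(0.1053/0.2) = -0.09745
  P(3)·log₂(P(3)/Q(3)) = 0.0098·log₂(0.0098/0.2) = -0.04264
  P(4)·log₂(P(4)/Q(4)) = 0.2705·log₂(0.2705/0.2) = 0.11784
  P(5)·log₂(P(5)/Q(5)) = 0.0098·log₂(0.0098/0.2) = -0.04264

D_KL(P||Q) = 0.96493 - 0.09745 - 0.04264 + 0.11784 - 0.04264 = 0.90004 ≈ 0.9000 bits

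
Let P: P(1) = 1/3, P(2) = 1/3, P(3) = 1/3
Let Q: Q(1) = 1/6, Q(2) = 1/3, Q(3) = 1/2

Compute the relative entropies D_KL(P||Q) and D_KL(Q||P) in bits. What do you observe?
D_KL(P||Q) = 0.1383 bits, D_KL(Q||P) = 0.1258 bits. The two directions give different values (D_KL(P||Q) exceeds D_KL(Q||P) by 0.0125 bits): KL divergence is asymmetric.

D_KL(P||Q) = Σ P(x) log₂(P(x)/Q(x))

Computing term by term:
  P(1)·log₂(P(1)/Q(1)) = (1/3)·log₂((1/3)/(1/6)) = 0.33333
  P(2)·log₂(P(2)/Q(2)) = (1/3)·log₂((1/3)/(1/3)) = 0.00000
  P(3)·log₂(P(3)/Q(3)) = (1/3)·log₂((1/3)/(1/2)) = -0.19499

D_KL(P||Q) = 0.33333 + 0.00000 - 0.19499 = 0.13834 ≈ 0.1383 bits

D_KL(Q||P) = Σ Q(x) log₂(Q(x)/P(x))

Computing term by term:
  Q(1)·log₂(Q(1)/P(1)) = (1/6)·log₂((1/6)/(1/3)) = -0.16667
  Q(2)·log₂(Q(2)/P(2)) = (1/3)·log₂((1/3)/(1/3)) = 0.00000
  Q(3)·log₂(Q(3)/P(3)) = (1/2)·log₂((1/2)/(1/3)) = 0.29248

D_KL(Q||P) = -0.16667 + 0.00000 + 0.29248 = 0.12581 ≈ 0.1258 bits

These are NOT equal (difference: 0.0125 bits). KL divergence is asymmetric: D_KL(P||Q) ≠ D_KL(Q||P) in general.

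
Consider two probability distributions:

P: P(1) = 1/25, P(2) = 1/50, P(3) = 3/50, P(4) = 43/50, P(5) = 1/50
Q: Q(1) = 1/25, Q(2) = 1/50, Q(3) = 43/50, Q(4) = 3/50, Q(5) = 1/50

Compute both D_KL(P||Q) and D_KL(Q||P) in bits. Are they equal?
D_KL(P||Q) = 3.0730 bits, D_KL(Q||P) = 3.0730 bits. Yes, in this case they are equal (although KL divergence is not symmetric in general).

D_KL(P||Q) = Σ P(x) log₂(P(x)/Q(x))

Computing term by term:
  P(1)·log₂(P(1)/Q(1)) = (1/25)·log₂((1/25)/(1/25)) = 0.00000
  P(2)·log₂(P(2)/Q(2)) = (1/50)·log₂((1/50)/(1/50)) = 0.00000
  P(3)·log₂(P(3)/Q(3)) = (3/50)·log₂((3/50)/(43/50)) = -0.23048
  P(4)·log₂(P(4)/Q(4)) = (43/50)·log₂((43/50)/(3/50)) = 3.30352
  P(5)·log₂(P(5)/Q(5)) = (1/50)·log₂((1/50)/(1/50)) = 0.00000

D_KL(P||Q) = 0.00000 + 0.00000 - 0.23048 + 3.30352 + 0.00000 = 3.07304 ≈ 3.0730 bits

D_KL(Q||P) = Σ Q(x) log₂(Q(x)/P(x))

Computing term by term:
  Q(1)·log₂(Q(1)/P(1)) = (1/25)·log₂((1/25)/(1/25)) = 0.00000
  Q(2)·log₂(Q(2)/P(2)) = (1/50)·log₂((1/50)/(1/50)) = 0.00000
  Q(3)·log₂(Q(3)/P(3)) = (43/50)·log₂((43/50)/(3/50)) = 3.30352
  Q(4)·log₂(Q(4)/P(4)) = (3/50)·log₂((3/50)/(43/50)) = -0.23048
  Q(5)·log₂(Q(5)/P(5)) = (1/50)·log₂((1/50)/(1/50)) = 0.00000

D_KL(Q||P) = 0.00000 + 0.00000 + 3.30352 - 0.23048 + 0.00000 = 3.07304 ≈ 3.0730 bits

These ARE equal here. Q is P with outcomes relabeled (Q(3) = P(4), Q(4) = P(3)) by a relabeling that is its own inverse, so the two sums contain exactly the same terms in a different order. This is a special case — KL divergence is not symmetric in general: D_KL(P||Q) ≠ D_KL(Q||P) for most P, Q.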